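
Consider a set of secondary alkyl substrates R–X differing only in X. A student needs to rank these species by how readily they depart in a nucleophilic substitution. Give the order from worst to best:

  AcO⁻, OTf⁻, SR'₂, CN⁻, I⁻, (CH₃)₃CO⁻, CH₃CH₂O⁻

(CH₃)₃CO⁻ < CH₃CH₂O⁻ < CN⁻ < AcO⁻ < SR'₂ < I⁻ < OTf⁻

The more stable X⁻ (or X) is on its own — i.e. the weaker a base it is — the better a leaving group it makes.
OTf⁻: pKₐ(CF₃SO₃H (triflic acid)) ≈ -14 — charge spread over three oxygens and a CF₃ group; the premier leaving group in synthesis
I⁻: pKₐ(HI) ≈ -10 — large, highly polarisable; very weak base
SR'₂: pKₐ(R'₂SH⁺) ≈ -7 — neutral; leaves from a sulfonium salt (R–SR'₂⁺)
AcO⁻: pKₐ(CH₃COOH) ≈ 4.8
CN⁻: pKₐ(HCN) ≈ 9.2
CH₃CH₂O⁻: pKₐ(CH₃CH₂OH) ≈ 16 — strong base; alkoxides do not leave unassisted
(CH₃)₃CO⁻: pKₐ(t-BuOH) ≈ 18 — bulky, strongly basic alkoxide
Listed from poorest to best leaving group as asked.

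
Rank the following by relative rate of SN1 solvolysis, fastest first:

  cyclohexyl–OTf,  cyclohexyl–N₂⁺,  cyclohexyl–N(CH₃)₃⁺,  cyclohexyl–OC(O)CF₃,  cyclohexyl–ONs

cyclohexyl–N₂⁺ > cyclohexyl–OTf > cyclohexyl–ONs > cyclohexyl–OC(O)CF₃ > cyclohexyl–N(CH₃)₃⁺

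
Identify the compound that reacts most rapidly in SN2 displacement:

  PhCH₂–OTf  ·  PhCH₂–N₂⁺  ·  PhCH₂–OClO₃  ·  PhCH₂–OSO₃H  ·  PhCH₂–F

PhCH₂–N₂⁺

Same R in every case — rank the leaving groups.
Rank by basicity of the departing species: weakest base leaves most easily.
PhCH₂–N₂⁺ loses N₂: no meaningful conjugate acid; N₂ departs as an exceptionally stable neutral molecule
PhCH₂–OTf loses OTf⁻: pKₐ(CF₃SO₃H (triflic acid)) ≈ -14
PhCH₂–OClO₃ loses ClO₄⁻: pKₐ(HClO₄) ≈ -10
PhCH₂–OSO₃H loses HSO₄⁻: pKₐ(H₂SO₄) ≈ -3
PhCH₂–F loses F⁻: pKₐ(HF) ≈ 3.2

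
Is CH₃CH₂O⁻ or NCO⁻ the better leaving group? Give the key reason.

NCO⁻

NCO⁻ is the better leaving group.
pKₐ(HOCN) ≈ 3.5 versus pKₐ(CH₃CH₂OH) ≈ 16: NCO⁻ is the much weaker base.
Resonance between N and O.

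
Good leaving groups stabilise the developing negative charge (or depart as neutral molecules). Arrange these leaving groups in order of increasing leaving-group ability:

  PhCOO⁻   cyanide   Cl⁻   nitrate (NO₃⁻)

cyanide < PhCOO⁻ < nitrate (NO₃⁻) < Cl⁻

Cl⁻: pKₐ(HCl) ≈ -7
nitrate (NO₃⁻): pKₐ(HNO₃) ≈ -1.3
PhCOO⁻: pKₐ(C₆H₅COOH) ≈ 4.2
cyanide: pKₐ(HCN) ≈ 9.2
Listed from poorest to best leaving group as asked.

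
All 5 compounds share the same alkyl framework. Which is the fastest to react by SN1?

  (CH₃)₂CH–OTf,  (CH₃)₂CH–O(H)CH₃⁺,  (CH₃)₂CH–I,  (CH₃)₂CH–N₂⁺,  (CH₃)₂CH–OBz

(CH₃)₂CH–N₂⁺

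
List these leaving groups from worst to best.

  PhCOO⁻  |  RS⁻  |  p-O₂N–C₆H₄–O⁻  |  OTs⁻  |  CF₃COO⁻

RS⁻ < p-O₂N–C₆H₄–O⁻ < PhCOO⁻ < CF₃COO⁻ < OTs⁻

Leaving-group ability tracks the stability of the departed species; conjugate-acid pKₐ is the usual yardstick (lower pKₐ → better LG).
OTs⁻: pKₐ(p-CH₃C₆H₄SO₃H (TsOH)) ≈ -2.8
CF₃COO⁻: pKₐ(CF₃COOH) ≈ 0.2
PhCOO⁻: pKₐ(C₆H₅COOH) ≈ 4.2
p-O₂N–C₆H₄–O⁻: pKₐ(p-nitrophenol) ≈ 7.2
RS⁻: pKₐ(RSH (a thiol)) ≈ 10.5
Listed from poorest to best leaving group as asked.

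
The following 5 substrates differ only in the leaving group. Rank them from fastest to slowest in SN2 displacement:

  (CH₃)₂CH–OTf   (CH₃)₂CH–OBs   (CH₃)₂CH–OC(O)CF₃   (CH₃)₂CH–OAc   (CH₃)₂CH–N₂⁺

Identical carbon frameworks mean the comparison reduces to leaving-group quality.
A good leaving group is a weak base: the lower the pKₐ of its conjugate acid, the more readily it departs.
(CH₃)₂CH–N₂⁺ loses N₂: no meaningful conjugate acid; N₂ departs as an exceptionally stable neutral molecule
(CH₃)₂CH–OTf loses OTf⁻: pKₐ(CF₃SO₃H (triflic acid)) ≈ -14
(CH₃)₂CH–OBs loses OBs⁻: pKₐ(p-BrC₆H₄SO₃H) ≈ -2.8
(CH₃)₂CH–OC(O)CF₃ loses CF₃COO⁻: pKₐ(CF₃COOH) ≈ 0.2
(CH₃)₂CH–OAc loses AcO⁻: pKₐ(CH₃COOH) ≈ 4.8

(CH₃)₂CH–N₂⁺ > (CH₃)₂CH–OTf > (CH₃)₂CH–OBs > (CH₃)₂CH–OC(O)CF₃ > (CH₃)₂CH–OAc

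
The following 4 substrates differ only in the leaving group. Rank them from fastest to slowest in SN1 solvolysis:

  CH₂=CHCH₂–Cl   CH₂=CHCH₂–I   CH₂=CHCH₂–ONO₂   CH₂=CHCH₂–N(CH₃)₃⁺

With the same alkyl group throughout, only the leaving group differentiates the rates.
Leaving-group ability tracks the stability of the departed species; conjugate-acid pKₐ is the usual yardstick (lower pKₐ → better LG).
CH₂=CHCH₂–I loses I⁻: pKₐ(HI) ≈ -10
CH₂=CHCH₂–Cl loses Cl⁻: pKₐ(HCl) ≈ -7
CH₂=CHCH₂–ONO₂ loses NO₃⁻: pKₐ(HNO₃) ≈ -1.3
CH₂=CHCH₂–N(CH₃)₃⁺ loses NR'₃: pKₐ(R'₃NH⁺) ≈ 10.7

CH₂=CHCH₂–I > CH₂=CHCH₂–Cl > CH₂=CHCH₂–ONO₂ > CH₂=CHCH₂–N(CH₃)₃⁺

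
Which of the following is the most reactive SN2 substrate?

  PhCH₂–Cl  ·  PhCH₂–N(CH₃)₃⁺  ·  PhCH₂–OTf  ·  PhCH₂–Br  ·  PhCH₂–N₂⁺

The skeletons are identical, so relative rate is governed entirely by leaving-group ability.
Leaving-group ability tracks the stability of the departed species; conjugate-acid pKₐ is the usual yardstick (lower pKₐ → better LG).
PhCH₂–N₂⁺ loses N₂: no meaningful conjugate acid; N₂ departs as an exceptionally stable neutral molecule
PhCH₂–OTf loses OTf⁻: pKₐ(CF₃SO₃H (triflic acid)) ≈ -14
PhCH₂–Br loses Br⁻: pKₐ(HBr) ≈ -9
PhCH₂–Cl loses Cl⁻: pKₐ(HCl) ≈ -7
PhCH₂–N(CH₃)₃⁺ loses NR'₃: pKₐ(R'₃NH⁺) ≈ 10.7

PhCH₂–N₂⁺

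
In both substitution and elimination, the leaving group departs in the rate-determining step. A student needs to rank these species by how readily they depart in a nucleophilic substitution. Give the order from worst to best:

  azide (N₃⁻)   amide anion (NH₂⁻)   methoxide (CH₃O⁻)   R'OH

The more stable X⁻ (or X) is on its own — i.e. the weaker a base it is — the better a leaving group it makes.
R'OH: pKₐ(R'OH₂⁺) ≈ -2.4
azide (N₃⁻): pKₐ(HN₃) ≈ 4.7
methoxide (CH₃O⁻): pKₐ(CH₃OH) ≈ 15.5
amide anion (NH₂⁻): pKₐ(NH₃) ≈ 38
Reversing gives the worst-to-best order requested.

amide anion (NH₂⁻) < methoxide (CH₃O⁻) < azide (N₃⁻) < R'OH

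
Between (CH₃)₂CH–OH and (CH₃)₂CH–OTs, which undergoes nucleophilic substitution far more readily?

From (CH₃)₂CH–OH the departing group would be OH⁻ (pKₐ(H₂O) ≈ 15.7). Strong base; essentially never leaves without prior activation.
From (CH₃)₂CH–OTs the leaving group is OTs⁻ (pKₐ(p-CH₃C₆H₄SO₃H (TsOH)) ≈ -2.8). Resonance-delocalised arenesulfonate.
(In practice (CH₃)₂CH–OTs is made from (CH₃)₂CH–OH by treatment with TsCl / pyridine, converting the hydroxyl into a tosylate.)

(CH₃)₂CH–OTs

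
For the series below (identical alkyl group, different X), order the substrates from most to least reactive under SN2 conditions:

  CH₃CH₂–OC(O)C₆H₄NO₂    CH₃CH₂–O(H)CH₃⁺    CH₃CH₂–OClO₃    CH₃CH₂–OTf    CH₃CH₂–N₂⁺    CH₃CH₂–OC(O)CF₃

Same R in every case — rank the leaving groups.
The more stable X⁻ (or X) is on its own — i.e. the weaker a base it is — the better a leaving group it makes.
CH₃CH₂–N₂⁺ loses N₂: no meaningful conjugate acid; N₂ departs as an exceptionally stable neutral molecule
CH₃CH₂–OTf loses OTf⁻: pKₐ(CF₃SO₃H (triflic acid)) ≈ -14
CH₃CH₂–OClO₃ loses ClO₄⁻: pKₐ(HClO₄) ≈ -10
CH₃CH₂–O(H)CH₃⁺ loses R'OH: pKₐ(R'OH₂⁺) ≈ -2.4
CH₃CH₂–OC(O)CF₃ loses CF₃COO⁻: pKₐ(CF₃COOH) ≈ 0.2
CH₃CH₂–OC(O)C₆H₄NO₂ loses p-O₂N–C₆H₄–COO⁻: pKₐ(p-nitrobenzoic acid) ≈ 3.4

CH₃CH₂–N₂⁺ > CH₃CH₂–OTf > CH₃CH₂–OClO₃ > CH₃CH₂–O(H)CH₃⁺ > CH₃CH₂–OC(O)CF₃ > CH₃CH₂–OC(O)C₆H₄NO₂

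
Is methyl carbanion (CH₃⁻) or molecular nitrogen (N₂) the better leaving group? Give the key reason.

molecular nitrogen (N₂) is the better leaving group.
N₂ is the ultimate leaving group — it departs as an exceptionally stable neutral molecule, whereas methyl carbanion (CH₃⁻) (pKₐ(CH₄) ≈ 48) is far more basic.

molecular nitrogen (N₂)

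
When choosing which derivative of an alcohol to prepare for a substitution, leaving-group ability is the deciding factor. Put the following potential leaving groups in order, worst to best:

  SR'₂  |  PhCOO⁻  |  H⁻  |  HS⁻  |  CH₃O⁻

Leaving-group ability tracks the stability of the departed species; conjugate-acid pKₐ is the usual yardstick (lower pKₐ → better LG).
SR'₂: pKₐ(R'₂SH⁺) ≈ -7 — neutral; leaves from a sulfonium salt (R–SR'₂⁺)
PhCOO⁻: pKₐ(C₆H₅COOH) ≈ 4.2
HS⁻: pKₐ(H₂S) ≈ 7 — larger and more polarisable than the oxygen analogue
CH₃O⁻: pKₐ(CH₃OH) ≈ 15.5 — strong base; alkoxides do not leave unassisted
H⁻: pKₐ(H₂) ≈ 36
Reversing gives the worst-to-best order requested.

H⁻ < CH₃O⁻ < HS⁻ < PhCOO⁻ < SR'₂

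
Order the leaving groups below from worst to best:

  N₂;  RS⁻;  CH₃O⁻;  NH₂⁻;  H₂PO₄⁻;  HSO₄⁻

NH₂⁻ < CH₃O⁻ < RS⁻ < H₂PO₄⁻ < HSO₄⁻ < N₂

Leaving-group ability tracks the stability of the departed species; conjugate-acid pKₐ is the usual yardstick (lower pKₐ → better LG).
N₂: no meaningful conjugate acid; N₂ departs as an exceptionally stable neutral molecule
HSO₄⁻: pKₐ(H₂SO₄) ≈ -3
H₂PO₄⁻: pKₐ(H₃PO₄) ≈ 2.1
RS⁻: pKₐ(RSH (a thiol)) ≈ 10.5
CH₃O⁻: pKₐ(CH₃OH) ≈ 15.5
NH₂⁻: pKₐ(NH₃) ≈ 38
Listed from poorest to best leaving group as asked.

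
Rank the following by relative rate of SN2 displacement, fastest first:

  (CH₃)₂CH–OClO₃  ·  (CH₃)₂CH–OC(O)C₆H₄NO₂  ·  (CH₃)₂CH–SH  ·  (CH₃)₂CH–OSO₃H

The skeletons are identical, so relative rate is governed entirely by leaving-group ability.
A good leaving group is a weak base: the lower the pKₐ of its conjugate acid, the more readily it departs.
(CH₃)₂CH–OClO₃ loses ClO₄⁻: pKₐ(HClO₄) ≈ -10
(CH₃)₂CH–OSO₃H loses HSO₄⁻: pKₐ(H₂SO₄) ≈ -3
(CH₃)₂CH–OC(O)C₆H₄NO₂ loses p-O₂N–C₆H₄–COO⁻: pKₐ(p-nitrobenzoic acid) ≈ 3.4
(CH₃)₂CH–SH loses HS⁻: pKₐ(H₂S) ≈ 7

(CH₃)₂CH–OClO₃ > (CH₃)₂CH–OSO₃H > (CH₃)₂CH–OC(O)C₆H₄NO₂ > (CH₃)₂CH–SH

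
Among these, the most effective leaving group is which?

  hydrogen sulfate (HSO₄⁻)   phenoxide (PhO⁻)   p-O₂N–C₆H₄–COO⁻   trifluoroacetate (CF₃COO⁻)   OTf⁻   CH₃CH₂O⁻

OTf⁻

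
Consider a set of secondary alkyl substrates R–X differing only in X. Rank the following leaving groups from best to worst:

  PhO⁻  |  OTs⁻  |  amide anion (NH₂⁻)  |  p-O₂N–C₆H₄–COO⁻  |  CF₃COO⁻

OTs⁻ > CF₃COO⁻ > p-O₂N–C₆H₄–COO⁻ > PhO⁻ > amide anion (NH₂⁻)

OTs⁻: pKₐ(p-CH₃C₆H₄SO₃H (TsOH)) ≈ -2.8 — resonance-delocalised arenesulfonate
CF₃COO⁻: pKₐ(CF₃COOH) ≈ 0.2 — strongly electron-withdrawing CF₃ stabilises the carboxylate
p-O₂N–C₆H₄–COO⁻: pKₐ(p-nitrobenzoic acid) ≈ 3.4
PhO⁻: pKₐ(C₆H₅OH (phenol)) ≈ 10
amide anion (NH₂⁻): pKₐ(NH₃) ≈ 38 — extremely strong base; never a leaving group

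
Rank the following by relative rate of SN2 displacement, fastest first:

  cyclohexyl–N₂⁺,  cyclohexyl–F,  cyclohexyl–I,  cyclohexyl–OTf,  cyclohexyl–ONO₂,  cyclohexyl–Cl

Identical carbon frameworks mean the comparison reduces to leaving-group quality.
Leaving-group ability tracks the stability of the departed species; conjugate-acid pKₐ is the usual yardstick (lower pKₐ → better LG).
cyclohexyl–N₂⁺ loses N₂: no meaningful conjugate acid; N₂ departs as an exceptionally stable neutral molecule
cyclohexyl–OTf loses OTf⁻: pKₐ(CF₃SO₃H (triflic acid)) ≈ -14
cyclohexyl–I loses I⁻: pKₐ(HI) ≈ -10
cyclohexyl–Cl loses Cl⁻: pKₐ(HCl) ≈ -7
cyclohexyl–ONO₂ loses NO₃⁻: pKₐ(HNO₃) ≈ -1.3
cyclohexyl–F loses F⁻: pKₐ(HF) ≈ 3.2

cyclohexyl–N₂⁺ > cyclohexyl–OTf > cyclohexyl–I > cyclohexyl–Cl > cyclohexyl–ONO₂ > cyclohexyl–F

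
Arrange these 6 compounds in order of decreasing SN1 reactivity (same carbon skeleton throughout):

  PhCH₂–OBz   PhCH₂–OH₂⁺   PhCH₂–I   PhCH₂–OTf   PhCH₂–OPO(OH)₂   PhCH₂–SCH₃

Same R in every case — rank the leaving groups.
Rank by basicity of the departing species: weakest base leaves most easily.
PhCH₂–OTf loses OTf⁻: pKₐ(CF₃SO₃H (triflic acid)) ≈ -14
PhCH₂–I loses I⁻: pKₐ(HI) ≈ -10
PhCH₂–OH₂⁺ loses H₂O: pKₐ(H₃O⁺) ≈ -1.7
PhCH₂–OPO(OH)₂ loses H₂PO₄⁻: pKₐ(H₃PO₄) ≈ 2.1
PhCH₂–OBz loses PhCOO⁻: pKₐ(C₆H₅COOH) ≈ 4.2
PhCH₂–SCH₃ loses RS⁻: pKₐ(RSH (a thiol)) ≈ 10.5

PhCH₂–OTf > PhCH₂–I > PhCH₂–OH₂⁺ > PhCH₂–OPO(OH)₂ > PhCH₂–OBz > PhCH₂–SCH₃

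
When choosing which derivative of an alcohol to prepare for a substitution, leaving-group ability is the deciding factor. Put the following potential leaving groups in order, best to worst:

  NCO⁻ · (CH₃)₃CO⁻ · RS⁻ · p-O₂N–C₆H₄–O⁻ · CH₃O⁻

A good leaving group is a weak base: the lower the pKₐ of its conjugate acid, the more readily it departs.
NCO⁻: pKₐ(HOCN) ≈ 3.5 — resonance between N and O
p-O₂N–C₆H₄–O⁻: pKₐ(p-nitrophenol) ≈ 7.2 — nitro group delocalises the charge; the classic chromogenic LG
RS⁻: pKₐ(RSH (a thiol)) ≈ 10.5
CH₃O⁻: pKₐ(CH₃OH) ≈ 15.5
(CH₃)₃CO⁻: pKₐ(t-BuOH) ≈ 18

NCO⁻ > p-O₂N–C₆H₄–O⁻ > RS⁻ > CH₃O⁻ > (CH₃)₃CO⁻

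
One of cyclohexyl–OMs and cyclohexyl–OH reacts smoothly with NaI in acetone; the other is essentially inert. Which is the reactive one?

From cyclohexyl–OH the departing group would be OH⁻ (pKₐ(H₂O) ≈ 15.7). Strong base; essentially never leaves without prior activation.
From cyclohexyl–OMs the leaving group is OMs⁻ (pKₐ(CH₃SO₃H (MsOH)) ≈ -1.9). Resonance-delocalised alkanesulfonate.
(In practice cyclohexyl–OMs is made from cyclohexyl–OH by treatment with MsCl / Et₃N, converting the hydroxyl into a mesylate.)

cyclohexyl–OMs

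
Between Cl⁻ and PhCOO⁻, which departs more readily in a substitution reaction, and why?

Cl⁻

Cl⁻ is the better leaving group.
pKₐ(HCl) ≈ -7 versus pKₐ(C₆H₅COOH) ≈ 4.2: Cl⁻ is the much weaker base.
Moderately weak base.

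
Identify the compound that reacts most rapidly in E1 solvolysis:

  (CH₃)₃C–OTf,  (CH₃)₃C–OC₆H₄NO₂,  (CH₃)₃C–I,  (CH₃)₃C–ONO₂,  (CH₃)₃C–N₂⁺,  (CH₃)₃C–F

(CH₃)₃C–N₂⁺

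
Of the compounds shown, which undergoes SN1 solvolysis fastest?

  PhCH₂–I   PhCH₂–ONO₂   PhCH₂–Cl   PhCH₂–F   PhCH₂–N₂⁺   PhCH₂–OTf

PhCH₂–N₂⁺

Identical carbon frameworks mean the comparison reduces to leaving-group quality.
A good leaving group is a weak base: the lower the pKₐ of its conjugate acid, the more readily it departs.
PhCH₂–N₂⁺ loses N₂: no meaningful conjugate acid; N₂ departs as an exceptionally stable neutral molecule
PhCH₂–OTf loses OTf⁻: pKₐ(CF₃SO₃H (triflic acid)) ≈ -14
PhCH₂–I loses I⁻: pKₐ(HI) ≈ -10
PhCH₂–Cl loses Cl⁻: pKₐ(HCl) ≈ -7
PhCH₂–ONO₂ loses NO₃⁻: pKₐ(HNO₃) ≈ -1.3
PhCH₂–F loses F⁻: pKₐ(HF) ≈ 3.2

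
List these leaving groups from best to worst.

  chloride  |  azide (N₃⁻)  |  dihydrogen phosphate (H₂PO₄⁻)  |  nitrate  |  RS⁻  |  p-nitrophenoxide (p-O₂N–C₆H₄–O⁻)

chloride > nitrate > dihydrogen phosphate (H₂PO₄⁻) > azide (N₃⁻) > p-nitrophenoxide (p-O₂N–C₆H₄–O⁻) > RS⁻

Rank by basicity of the departing species: weakest base leaves most easily.
chloride: pKₐ(HCl) ≈ -7
nitrate: pKₐ(HNO₃) ≈ -1.3
dihydrogen phosphate (H₂PO₄⁻): pKₐ(H₃PO₄) ≈ 2.1
azide (N₃⁻): pKₐ(HN₃) ≈ 4.7
p-nitrophenoxide (p-O₂N–C₆H₄–O⁻): pKₐ(p-nitrophenol) ≈ 7.2
RS⁻: pKₐ(RSH (a thiol)) ≈ 10.5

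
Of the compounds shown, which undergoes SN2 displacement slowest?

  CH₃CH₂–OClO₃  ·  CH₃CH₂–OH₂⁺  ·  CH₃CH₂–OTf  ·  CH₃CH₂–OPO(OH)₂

CH₃CH₂–OPO(OH)₂

Same R in every case — rank the leaving groups.
The more stable X⁻ (or X) is on its own — i.e. the weaker a base it is — the better a leaving group it makes.
CH₃CH₂–OTf loses OTf⁻: pKₐ(CF₃SO₃H (triflic acid)) ≈ -14
CH₃CH₂–OClO₃ loses ClO₄⁻: pKₐ(HClO₄) ≈ -10
CH₃CH₂–OH₂⁺ loses H₂O: pKₐ(H₃O⁺) ≈ -1.7
CH₃CH₂–OPO(OH)₂ loses H₂PO₄⁻: pKₐ(H₃PO₄) ≈ 2.1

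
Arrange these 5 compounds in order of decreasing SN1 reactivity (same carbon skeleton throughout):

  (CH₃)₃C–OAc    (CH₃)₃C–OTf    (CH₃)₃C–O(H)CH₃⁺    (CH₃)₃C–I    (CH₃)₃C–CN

Same R in every case — rank the leaving groups.
The more stable X⁻ (or X) is on its own — i.e. the weaker a base it is — the better a leaving group it makes.
(CH₃)₃C–OTf loses OTf⁻: pKₐ(CF₃SO₃H (triflic acid)) ≈ -14
(CH₃)₃C–I loses I⁻: pKₐ(HI) ≈ -10
(CH₃)₃C–O(H)CH₃⁺ loses R'OH: pKₐ(R'OH₂⁺) ≈ -2.4
(CH₃)₃C–OAc loses AcO⁻: pKₐ(CH₃COOH) ≈ 4.8
(CH₃)₃C–CN loses CN⁻: pKₐ(HCN) ≈ 9.2

(CH₃)₃C–OTf > (CH₃)₃C–I > (CH₃)₃C–O(H)CH₃⁺ > (CH₃)₃C–OAc > (CH₃)₃C–CN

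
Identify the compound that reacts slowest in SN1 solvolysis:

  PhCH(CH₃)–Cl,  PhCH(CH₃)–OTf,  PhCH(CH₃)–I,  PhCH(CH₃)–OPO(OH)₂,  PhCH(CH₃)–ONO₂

With the same alkyl group throughout, only the leaving group differentiates the rates.
Leaving-group ability tracks the stability of the departed species; conjugate-acid pKₐ is the usual yardstick (lower pKₐ → better LG).
PhCH(CH₃)–OTf loses OTf⁻: pKₐ(CF₃SO₃H (triflic acid)) ≈ -14
PhCH(CH₃)–I loses I⁻: pKₐ(HI) ≈ -10
PhCH(CH₃)–Cl loses Cl⁻: pKₐ(HCl) ≈ -7
PhCH(CH₃)–ONO₂ loses NO₃⁻: pKₐ(HNO₃) ≈ -1.3
PhCH(CH₃)–OPO(OH)₂ loses H₂PO₄⁻: pKₐ(H₃PO₄) ≈ 2.1

PhCH(CH₃)–OPO(OH)₂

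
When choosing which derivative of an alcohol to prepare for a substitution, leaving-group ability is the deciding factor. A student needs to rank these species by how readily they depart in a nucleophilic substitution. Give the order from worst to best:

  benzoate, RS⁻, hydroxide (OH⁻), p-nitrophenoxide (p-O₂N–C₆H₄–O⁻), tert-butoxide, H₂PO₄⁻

A good leaving group is a weak base: the lower the pKₐ of its conjugate acid, the more readily it departs.
H₂PO₄⁻: pKₐ(H₃PO₄) ≈ 2.1
benzoate: pKₐ(C₆H₅COOH) ≈ 4.2
p-nitrophenoxide (p-O₂N–C₆H₄–O⁻): pKₐ(p-nitrophenol) ≈ 7.2
RS⁻: pKₐ(RSH (a thiol)) ≈ 10.5
hydroxide (OH⁻): pKₐ(H₂O) ≈ 15.7
tert-butoxide: pKₐ(t-BuOH) ≈ 18
Reversing gives the worst-to-best order requested.

tert-butoxide < hydroxide (OH⁻) < RS⁻ < p-nitrophenoxide (p-O₂N–C₆H₄–O⁻) < benzoate < H₂PO₄⁻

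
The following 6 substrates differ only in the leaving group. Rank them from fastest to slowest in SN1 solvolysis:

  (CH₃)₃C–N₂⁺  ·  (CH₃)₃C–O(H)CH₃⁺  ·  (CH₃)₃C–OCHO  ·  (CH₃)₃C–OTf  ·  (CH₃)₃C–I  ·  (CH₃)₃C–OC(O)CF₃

With the same alkyl group throughout, only the leaving group differentiates the rates.
Leaving-group ability tracks the stability of the departed species; conjugate-acid pKₐ is the usual yardstick (lower pKₐ → better LG).
(CH₃)₃C–N₂⁺ loses N₂: no meaningful conjugate acid; N₂ departs as an exceptionally stable neutral molecule
(CH₃)₃C–OTf loses OTf⁻: pKₐ(CF₃SO₃H (triflic acid)) ≈ -14
(CH₃)₃C–I loses I⁻: pKₐ(HI) ≈ -10
(CH₃)₃C–O(H)CH₃⁺ loses R'OH: pKₐ(R'OH₂⁺) ≈ -2.4
(CH₃)₃C–OC(O)CF₃ loses CF₃COO⁻: pKₐ(CF₃COOH) ≈ 0.2
(CH₃)₃C–OCHO loses HCOO⁻: pKₐ(HCOOH) ≈ 3.8

(CH₃)₃C–N₂⁺ > (CH₃)₃C–OTf > (CH₃)₃C–I > (CH₃)₃C–O(H)CH₃⁺ > (CH₃)₃C–OC(O)CF₃ > (CH₃)₃C–OCHO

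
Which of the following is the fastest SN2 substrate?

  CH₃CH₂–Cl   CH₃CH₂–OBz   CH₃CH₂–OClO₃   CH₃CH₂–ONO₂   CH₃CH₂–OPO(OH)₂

CH₃CH₂–OClO₃

With the same alkyl group throughout, only the leaving group differentiates the rates.
Rank by basicity of the departing species: weakest base leaves most easily.
CH₃CH₂–OClO₃ loses ClO₄⁻: pKₐ(HClO₄) ≈ -10
CH₃CH₂–Cl loses Cl⁻: pKₐ(HCl) ≈ -7
CH₃CH₂–ONO₂ loses NO₃⁻: pKₐ(HNO₃) ≈ -1.3
CH₃CH₂–OPO(OH)₂ loses H₂PO₄⁻: pKₐ(H₃PO₄) ≈ 2.1
CH₃CH₂–OBz loses PhCOO⁻: pKₐ(C₆H₅COOH) ≈ 4.2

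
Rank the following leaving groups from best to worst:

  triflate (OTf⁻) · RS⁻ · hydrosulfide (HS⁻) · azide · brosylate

A good leaving group is a weak base: the lower the pKₐ of its conjugate acid, the more readily it departs.
triflate (OTf⁻): pKₐ(CF₃SO₃H (triflic acid)) ≈ -14 — charge spread over three oxygens and a CF₃ group; the premier leaving group in synthesis
brosylate: pKₐ(p-BrC₆H₄SO₃H) ≈ -2.8
azide: pKₐ(HN₃) ≈ 4.7 — linear, resonance-stabilised
hydrosulfide (HS⁻): pKₐ(H₂S) ≈ 7
RS⁻: pKₐ(RSH (a thiol)) ≈ 10.5

triflate (OTf⁻) > brosylate > azide > hydrosulfide (HS⁻) > RS⁻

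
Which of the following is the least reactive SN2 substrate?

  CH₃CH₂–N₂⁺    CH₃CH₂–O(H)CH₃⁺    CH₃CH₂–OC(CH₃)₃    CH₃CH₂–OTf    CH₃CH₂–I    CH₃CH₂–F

CH₃CH₂–OC(CH₃)₃

Identical carbon frameworks mean the comparison reduces to leaving-group quality.
The more stable X⁻ (or X) is on its own — i.e. the weaker a base it is — the better a leaving group it makes.
CH₃CH₂–N₂⁺ loses N₂: no meaningful conjugate acid; N₂ departs as an exceptionally stable neutral molecule
CH₃CH₂–OTf loses OTf⁻: pKₐ(CF₃SO₃H (triflic acid)) ≈ -14
CH₃CH₂–I loses I⁻: pKₐ(HI) ≈ -10
CH₃CH₂–O(H)CH₃⁺ loses R'OH: pKₐ(R'OH₂⁺) ≈ -2.4
CH₃CH₂–F loses F⁻: pKₐ(HF) ≈ 3.2
CH₃CH₂–OC(CH₃)₃ loses (CH₃)₃CO⁻: pKₐ(t-BuOH) ≈ 18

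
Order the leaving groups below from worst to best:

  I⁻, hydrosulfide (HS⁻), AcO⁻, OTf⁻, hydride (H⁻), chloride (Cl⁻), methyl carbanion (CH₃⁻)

methyl carbanion (CH₃⁻) < hydride (H⁻) < hydrosulfide (HS⁻) < AcO⁻ < chloride (Cl⁻) < I⁻ < OTf⁻

A good leaving group is a weak base: the lower the pKₐ of its conjugate acid, the more readily it departs.
OTf⁻: pKₐ(CF₃SO₃H (triflic acid)) ≈ -14
I⁻: pKₐ(HI) ≈ -10 — large, highly polarisable; very weak base
chloride (Cl⁻): pKₐ(HCl) ≈ -7
AcO⁻: pKₐ(CH₃COOH) ≈ 4.8
hydrosulfide (HS⁻): pKₐ(H₂S) ≈ 7
hydride (H⁻): pKₐ(H₂) ≈ 36
methyl carbanion (CH₃⁻): pKₐ(CH₄) ≈ 48 — unstabilised carbanion; the worst conceivable leaving group
Listed from poorest to best leaving group as asked.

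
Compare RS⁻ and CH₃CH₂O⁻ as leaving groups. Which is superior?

RS⁻ is the better leaving group.
pKₐ(RSH (a thiol)) ≈ 10.5 versus pKₐ(CH₃CH₂OH) ≈ 16: RS⁻ is the much weaker base.
Moderately basic; rarely leaves without activation.

RS⁻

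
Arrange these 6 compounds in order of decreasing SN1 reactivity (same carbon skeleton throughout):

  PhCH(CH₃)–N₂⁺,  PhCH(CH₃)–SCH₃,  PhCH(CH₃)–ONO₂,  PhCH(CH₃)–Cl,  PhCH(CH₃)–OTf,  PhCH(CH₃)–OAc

PhCH(CH₃)–N₂⁺ > PhCH(CH₃)–OTf > PhCH(CH₃)–Cl > PhCH(CH₃)–ONO₂ > PhCH(CH₃)–OAc > PhCH(CH₃)–SCH₃

The skeletons are identical, so relative rate is governed entirely by leaving-group ability.
Rank by basicity of the departing species: weakest base leaves most easily.
PhCH(CH₃)–N₂⁺ loses N₂: no meaningful conjugate acid; N₂ departs as an exceptionally stable neutral molecule
PhCH(CH₃)–OTf loses OTf⁻: pKₐ(CF₃SO₃H (triflic acid)) ≈ -14
PhCH(CH₃)–Cl loses Cl⁻: pKₐ(HCl) ≈ -7
PhCH(CH₃)–ONO₂ loses NO₃⁻: pKₐ(HNO₃) ≈ -1.3
PhCH(CH₃)–OAc loses AcO⁻: pKₐ(CH₃COOH) ≈ 4.8
PhCH(CH₃)–SCH₃ loses RS⁻: pKₐ(RSH (a thiol)) ≈ 10.5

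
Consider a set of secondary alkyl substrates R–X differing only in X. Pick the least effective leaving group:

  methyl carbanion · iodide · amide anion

methyl carbanion

iodide: pKₐ(HI) ≈ -10
amide anion: pKₐ(NH₃) ≈ 38
methyl carbanion: pKₐ(CH₄) ≈ 48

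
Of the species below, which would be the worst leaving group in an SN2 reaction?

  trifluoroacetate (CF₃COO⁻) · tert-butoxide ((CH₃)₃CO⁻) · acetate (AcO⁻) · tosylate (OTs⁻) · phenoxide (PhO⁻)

tert-butoxide ((CH₃)₃CO⁻)

The more stable X⁻ (or X) is on its own — i.e. the weaker a base it is — the better a leaving group it makes.
tosylate (OTs⁻): pKₐ(p-CH₃C₆H₄SO₃H (TsOH)) ≈ -2.8
trifluoroacetate (CF₃COO⁻): pKₐ(CF₃COOH) ≈ 0.2
acetate (AcO⁻): pKₐ(CH₃COOH) ≈ 4.8
phenoxide (PhO⁻): pKₐ(C₆H₅OH (phenol)) ≈ 10
tert-butoxide ((CH₃)₃CO⁻): pKₐ(t-BuOH) ≈ 18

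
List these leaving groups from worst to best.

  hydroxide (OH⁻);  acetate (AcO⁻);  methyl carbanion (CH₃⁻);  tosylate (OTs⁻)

A good leaving group is a weak base: the lower the pKₐ of its conjugate acid, the more readily it departs.
tosylate (OTs⁻): pKₐ(p-CH₃C₆H₄SO₃H (TsOH)) ≈ -2.8
acetate (AcO⁻): pKₐ(CH₃COOH) ≈ 4.8 — resonance-stabilised but still a weak base
hydroxide (OH⁻): pKₐ(H₂O) ≈ 15.7 — strong base; essentially never leaves without prior activation
methyl carbanion (CH₃⁻): pKₐ(CH₄) ≈ 48
Listed from poorest to best leaving group as asked.

methyl carbanion (CH₃⁻) < hydroxide (OH⁻) < acetate (AcO⁻) < tosylate (OTs⁻)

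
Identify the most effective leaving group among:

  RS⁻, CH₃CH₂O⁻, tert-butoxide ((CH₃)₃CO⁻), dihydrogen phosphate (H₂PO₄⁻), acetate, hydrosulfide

dihydrogen phosphate (H₂PO₄⁻)

dihydrogen phosphate (H₂PO₄⁻): pKₐ(H₃PO₄) ≈ 2.1
acetate: pKₐ(CH₃COOH) ≈ 4.8
hydrosulfide: pKₐ(H₂S) ≈ 7
RS⁻: pKₐ(RSH (a thiol)) ≈ 10.5
CH₃CH₂O⁻: pKₐ(CH₃CH₂OH) ≈ 16
tert-butoxide ((CH₃)₃CO⁻): pKₐ(t-BuOH) ≈ 18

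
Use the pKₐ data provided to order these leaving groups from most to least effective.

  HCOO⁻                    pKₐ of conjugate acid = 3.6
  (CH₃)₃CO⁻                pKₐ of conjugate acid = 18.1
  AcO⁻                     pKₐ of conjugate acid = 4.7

Lower conjugate-acid pKₐ ⇒ weaker base ⇒ better leaving group.
Sorting by the given values: HCOO⁻ (3.6), AcO⁻ (4.7), (CH₃)₃CO⁻ (18.1).

HCOO⁻ > AcO⁻ > (CH₃)₃CO⁻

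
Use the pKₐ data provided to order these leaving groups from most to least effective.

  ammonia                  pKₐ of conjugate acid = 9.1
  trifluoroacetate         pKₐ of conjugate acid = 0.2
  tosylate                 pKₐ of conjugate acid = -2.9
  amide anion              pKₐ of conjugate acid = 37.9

tosylate > trifluoroacetate > ammonia > amide anion

Lower conjugate-acid pKₐ ⇒ weaker base ⇒ better leaving group.
Sorting by the given values: tosylate (-2.9), trifluoroacetate (0.2), ammonia (9.1), amide anion (37.9).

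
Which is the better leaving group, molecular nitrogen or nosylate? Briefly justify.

molecular nitrogen

molecular nitrogen is the better leaving group.
N₂ is the ultimate leaving group — it departs as an exceptionally stable neutral molecule, whereas nosylate (pKₐ(p-O₂NC₆H₄SO₃H) ≈ -3.5) is far more basic.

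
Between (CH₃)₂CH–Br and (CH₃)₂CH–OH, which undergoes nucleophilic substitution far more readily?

From (CH₃)₂CH–OH the departing group would be OH⁻ (pKₐ(H₂O) ≈ 15.7). Strong base; essentially never leaves without prior activation.
From (CH₃)₂CH–Br the leaving group is Br⁻ (pKₐ(HBr) ≈ -9). Weak base; good leaving group.
(In practice (CH₃)₂CH–Br is made from (CH₃)₂CH–OH by treatment with PBr₃, replacing the hydroxyl with bromide.)

(CH₃)₂CH–Br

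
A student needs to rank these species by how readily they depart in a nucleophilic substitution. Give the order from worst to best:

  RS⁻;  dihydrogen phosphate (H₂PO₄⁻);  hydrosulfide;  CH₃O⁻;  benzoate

CH₃O⁻ < RS⁻ < hydrosulfide < benzoate < dihydrogen phosphate (H₂PO₄⁻)

The more stable X⁻ (or X) is on its own — i.e. the weaker a base it is — the better a leaving group it makes.
dihydrogen phosphate (H₂PO₄⁻): pKₐ(H₃PO₄) ≈ 2.1
benzoate: pKₐ(C₆H₅COOH) ≈ 4.2
hydrosulfide: pKₐ(H₂S) ≈ 7
RS⁻: pKₐ(RSH (a thiol)) ≈ 10.5
CH₃O⁻: pKₐ(CH₃OH) ≈ 15.5
Listed from poorest to best leaving group as asked.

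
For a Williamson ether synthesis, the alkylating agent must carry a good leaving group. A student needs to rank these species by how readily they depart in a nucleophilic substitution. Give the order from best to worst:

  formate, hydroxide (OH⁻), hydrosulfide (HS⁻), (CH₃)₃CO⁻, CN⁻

formate: pKₐ(HCOOH) ≈ 3.8
hydrosulfide (HS⁻): pKₐ(H₂S) ≈ 7 — larger and more polarisable than the oxygen analogue
CN⁻: pKₐ(HCN) ≈ 9.2 — sp carbon stabilises the charge somewhat, but still a poor LG
hydroxide (OH⁻): pKₐ(H₂O) ≈ 15.7
(CH₃)₃CO⁻: pKₐ(t-BuOH) ≈ 18 — bulky, strongly basic alkoxide

formate > hydrosulfide (HS⁻) > CN⁻ > hydroxide (OH⁻) > (CH₃)₃CO⁻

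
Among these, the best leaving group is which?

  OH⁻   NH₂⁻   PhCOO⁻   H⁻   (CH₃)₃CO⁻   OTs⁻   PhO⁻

Rank by basicity of the departing species: weakest base leaves most easily.
OTs⁻: pKₐ(p-CH₃C₆H₄SO₃H (TsOH)) ≈ -2.8
PhCOO⁻: pKₐ(C₆H₅COOH) ≈ 4.2
PhO⁻: pKₐ(C₆H₅OH (phenol)) ≈ 10
OH⁻: pKₐ(H₂O) ≈ 15.7
(CH₃)₃CO⁻: pKₐ(t-BuOH) ≈ 18
H⁻: pKₐ(H₂) ≈ 36
NH₂⁻: pKₐ(NH₃) ≈ 38

OTs⁻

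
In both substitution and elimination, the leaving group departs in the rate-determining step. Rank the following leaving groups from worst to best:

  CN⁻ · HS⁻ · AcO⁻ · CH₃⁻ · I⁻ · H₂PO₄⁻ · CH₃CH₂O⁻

A good leaving group is a weak base: the lower the pKₐ of its conjugate acid, the more readily it departs.
I⁻: pKₐ(HI) ≈ -10 — large, highly polarisable; very weak base
H₂PO₄⁻: pKₐ(H₃PO₄) ≈ 2.1
AcO⁻: pKₐ(CH₃COOH) ≈ 4.8
HS⁻: pKₐ(H₂S) ≈ 7 — larger and more polarisable than the oxygen analogue
CN⁻: pKₐ(HCN) ≈ 9.2
CH₃CH₂O⁻: pKₐ(CH₃CH₂OH) ≈ 16
CH₃⁻: pKₐ(CH₄) ≈ 48 — unstabilised carbanion; the worst conceivable leaving group
The question asks for worst first, so the sequence is read in increasing leaving-group ability.

CH₃⁻ < CH₃CH₂O⁻ < CN⁻ < HS⁻ < AcO⁻ < H₂PO₄⁻ < I⁻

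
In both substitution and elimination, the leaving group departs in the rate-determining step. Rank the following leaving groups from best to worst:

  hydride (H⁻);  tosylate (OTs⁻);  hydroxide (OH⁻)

Leaving-group ability tracks the stability of the departed species; conjugate-acid pKₐ is the usual yardstick (lower pKₐ → better LG).
tosylate (OTs⁻): pKₐ(p-CH₃C₆H₄SO₃H (TsOH)) ≈ -2.8
hydroxide (OH⁻): pKₐ(H₂O) ≈ 15.7
hydride (H⁻): pKₐ(H₂) ≈ 36 — extremely strong base; leaves only in special hydride-transfer contexts

tosylate (OTs⁻) > hydroxide (OH⁻) > hydride (H⁻)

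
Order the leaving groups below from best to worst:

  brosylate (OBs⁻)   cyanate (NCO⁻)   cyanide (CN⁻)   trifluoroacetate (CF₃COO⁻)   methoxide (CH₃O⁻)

brosylate (OBs⁻) > trifluoroacetate (CF₃COO⁻) > cyanate (NCO⁻) > cyanide (CN⁻) > methoxide (CH₃O⁻)

brosylate (OBs⁻): pKₐ(p-BrC₆H₄SO₃H) ≈ -2.8
trifluoroacetate (CF₃COO⁻): pKₐ(CF₃COOH) ≈ 0.2
cyanate (NCO⁻): pKₐ(HOCN) ≈ 3.5
cyanide (CN⁻): pKₐ(HCN) ≈ 9.2
methoxide (CH₃O⁻): pKₐ(CH₃OH) ≈ 15.5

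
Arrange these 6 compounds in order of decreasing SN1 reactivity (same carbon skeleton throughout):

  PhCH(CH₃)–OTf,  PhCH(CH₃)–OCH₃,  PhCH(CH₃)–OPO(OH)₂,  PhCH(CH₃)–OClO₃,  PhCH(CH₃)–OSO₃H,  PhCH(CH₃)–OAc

PhCH(CH₃)–OTf > PhCH(CH₃)–OClO₃ > PhCH(CH₃)–OSO₃H > PhCH(CH₃)–OPO(OH)₂ > PhCH(CH₃)–OAc > PhCH(CH₃)–OCH₃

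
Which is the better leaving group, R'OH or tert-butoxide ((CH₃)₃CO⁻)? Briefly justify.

R'OH

R'OH is the better leaving group.
pKₐ(R'OH₂⁺) ≈ -2.4 versus pKₐ(t-BuOH) ≈ 18: R'OH is the much weaker base.
Neutral; leaves from a protonated ether (an oxonium ion, R–O(H)R'⁺).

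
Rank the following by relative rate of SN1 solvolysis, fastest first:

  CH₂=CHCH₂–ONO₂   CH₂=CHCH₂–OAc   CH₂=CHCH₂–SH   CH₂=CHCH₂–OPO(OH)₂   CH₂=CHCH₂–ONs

CH₂=CHCH₂–ONs > CH₂=CHCH₂–ONO₂ > CH₂=CHCH₂–OPO(OH)₂ > CH₂=CHCH₂–OAc > CH₂=CHCH₂–SH

Same R in every case — rank the leaving groups.
Leaving-group ability tracks the stability of the departed species; conjugate-acid pKₐ is the usual yardstick (lower pKₐ → better LG).
CH₂=CHCH₂–ONs loses ONs⁻: pKₐ(p-O₂NC₆H₄SO₃H) ≈ -3.5
CH₂=CHCH₂–ONO₂ loses NO₃⁻: pKₐ(HNO₃) ≈ -1.3
CH₂=CHCH₂–OPO(OH)₂ loses H₂PO₄⁻: pKₐ(H₃PO₄) ≈ 2.1
CH₂=CHCH₂–OAc loses AcO⁻: pKₐ(CH₃COOH) ≈ 4.8
CH₂=CHCH₂–SH loses HS⁻: pKₐ(H₂S) ≈ 7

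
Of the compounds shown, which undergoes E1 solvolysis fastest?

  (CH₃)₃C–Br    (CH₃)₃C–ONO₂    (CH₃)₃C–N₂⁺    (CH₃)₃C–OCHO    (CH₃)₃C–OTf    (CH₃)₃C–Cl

(CH₃)₃C–N₂⁺

The skeletons are identical, so relative rate is governed entirely by leaving-group ability.
Rank by basicity of the departing species: weakest base leaves most easily.
(CH₃)₃C–N₂⁺ loses N₂: no meaningful conjugate acid; N₂ departs as an exceptionally stable neutral molecule
(CH₃)₃C–OTf loses OTf⁻: pKₐ(CF₃SO₃H (triflic acid)) ≈ -14
(CH₃)₃C–Br loses Br⁻: pKₐ(HBr) ≈ -9
(CH₃)₃C–Cl loses Cl⁻: pKₐ(HCl) ≈ -7
(CH₃)₃C–ONO₂ loses NO₃⁻: pKₐ(HNO₃) ≈ -1.3
(CH₃)₃C–OCHO loses HCOO⁻: pKₐ(HCOOH) ≈ 3.8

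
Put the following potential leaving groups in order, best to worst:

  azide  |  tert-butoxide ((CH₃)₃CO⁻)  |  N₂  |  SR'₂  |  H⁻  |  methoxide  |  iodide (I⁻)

Leaving-group ability tracks the stability of the departed species; conjugate-acid pKₐ is the usual yardstick (lower pKₐ → better LG).
N₂: no meaningful conjugate acid; N₂ departs as an exceptionally stable neutral molecule
iodide (I⁻): pKₐ(HI) ≈ -10 — large, highly polarisable; very weak base
SR'₂: pKₐ(R'₂SH⁺) ≈ -7 — neutral; leaves from a sulfonium salt (R–SR'₂⁺)
azide: pKₐ(HN₃) ≈ 4.7
methoxide: pKₐ(CH₃OH) ≈ 15.5
tert-butoxide ((CH₃)₃CO⁻): pKₐ(t-BuOH) ≈ 18
H⁻: pKₐ(H₂) ≈ 36

N₂ > iodide (I⁻) > SR'₂ > azide > methoxide > tert-butoxide ((CH₃)₃CO⁻) > H⁻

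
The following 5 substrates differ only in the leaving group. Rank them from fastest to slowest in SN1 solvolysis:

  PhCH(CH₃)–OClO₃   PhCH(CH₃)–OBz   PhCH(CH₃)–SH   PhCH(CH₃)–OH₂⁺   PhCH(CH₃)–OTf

Identical carbon frameworks mean the comparison reduces to leaving-group quality.
The more stable X⁻ (or X) is on its own — i.e. the weaker a base it is — the better a leaving group it makes.
PhCH(CH₃)–OTf loses OTf⁻: pKₐ(CF₃SO₃H (triflic acid)) ≈ -14
PhCH(CH₃)–OClO₃ loses ClO₄⁻: pKₐ(HClO₄) ≈ -10
PhCH(CH₃)–OH₂⁺ loses H₂O: pKₐ(H₃O⁺) ≈ -1.7
PhCH(CH₃)–OBz loses PhCOO⁻: pKₐ(C₆H₅COOH) ≈ 4.2
PhCH(CH₃)–SH loses HS⁻: pKₐ(H₂S) ≈ 7

PhCH(CH₃)–OTf > PhCH(CH₃)–OClO₃ > PhCH(CH₃)–OH₂⁺ > PhCH(CH₃)–OBz > PhCH(CH₃)–SH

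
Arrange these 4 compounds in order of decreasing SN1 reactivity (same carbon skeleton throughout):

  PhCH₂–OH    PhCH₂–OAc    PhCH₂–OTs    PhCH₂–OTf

With the same alkyl group throughout, only the leaving group differentiates the rates.
The more stable X⁻ (or X) is on its own — i.e. the weaker a base it is — the better a leaving group it makes.
PhCH₂–OTf loses OTf⁻: pKₐ(CF₃SO₃H (triflic acid)) ≈ -14
PhCH₂–OTs loses OTs⁻: pKₐ(p-CH₃C₆H₄SO₃H (TsOH)) ≈ -2.8
PhCH₂–OAc loses AcO⁻: pKₐ(CH₃COOH) ≈ 4.8
PhCH₂–OH loses OH⁻: pKₐ(H₂O) ≈ 15.7

PhCH₂–OTf > PhCH₂–OTs > PhCH₂–OAc > PhCH₂–OH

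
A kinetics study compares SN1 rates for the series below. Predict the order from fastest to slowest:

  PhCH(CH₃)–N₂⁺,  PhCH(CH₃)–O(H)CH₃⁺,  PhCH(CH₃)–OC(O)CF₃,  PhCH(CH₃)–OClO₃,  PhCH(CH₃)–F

PhCH(CH₃)–N₂⁺ > PhCH(CH₃)–OClO₃ > PhCH(CH₃)–O(H)CH₃⁺ > PhCH(CH₃)–OC(O)CF₃ > PhCH(CH₃)–F

Identical carbon frameworks mean the comparison reduces to leaving-group quality.
The more stable X⁻ (or X) is on its own — i.e. the weaker a base it is — the better a leaving group it makes.
PhCH(CH₃)–N₂⁺ loses N₂: no meaningful conjugate acid; N₂ departs as an exceptionally stable neutral molecule
PhCH(CH₃)–OClO₃ loses ClO₄⁻: pKₐ(HClO₄) ≈ -10
PhCH(CH₃)–O(H)CH₃⁺ loses R'OH: pKₐ(R'OH₂⁺) ≈ -2.4
PhCH(CH₃)–OC(O)CF₃ loses CF₃COO⁻: pKₐ(CF₃COOH) ≈ 0.2
PhCH(CH₃)–F loses F⁻: pKₐ(HF) ≈ 3.2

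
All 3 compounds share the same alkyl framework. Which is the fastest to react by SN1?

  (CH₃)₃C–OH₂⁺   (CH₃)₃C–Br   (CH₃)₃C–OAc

(CH₃)₃C–Br

With the same alkyl group throughout, only the leaving group differentiates the rates.
The more stable X⁻ (or X) is on its own — i.e. the weaker a base it is — the better a leaving group it makes.
(CH₃)₃C–Br loses Br⁻: pKₐ(HBr) ≈ -9
(CH₃)₃C–OH₂⁺ loses H₂O: pKₐ(H₃O⁺) ≈ -1.7
(CH₃)₃C–OAc loses AcO⁻: pKₐ(CH₃COOH) ≈ 4.8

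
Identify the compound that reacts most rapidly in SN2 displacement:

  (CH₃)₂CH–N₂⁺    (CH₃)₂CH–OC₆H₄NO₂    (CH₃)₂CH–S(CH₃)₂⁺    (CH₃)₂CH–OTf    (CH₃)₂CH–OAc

(CH₃)₂CH–N₂⁺

The skeletons are identical, so relative rate is governed entirely by leaving-group ability.
The more stable X⁻ (or X) is on its own — i.e. the weaker a base it is — the better a leaving group it makes.
(CH₃)₂CH–N₂⁺ loses N₂: no meaningful conjugate acid; N₂ departs as an exceptionally stable neutral molecule
(CH₃)₂CH–OTf loses OTf⁻: pKₐ(CF₃SO₃H (triflic acid)) ≈ -14
(CH₃)₂CH–S(CH₃)₂⁺ loses SR'₂: pKₐ(R'₂SH⁺) ≈ -7
(CH₃)₂CH–OAc loses AcO⁻: pKₐ(CH₃COOH) ≈ 4.8
(CH₃)₂CH–OC₆H₄NO₂ loses p-O₂N–C₆H₄–O⁻: pKₐ(p-nitrophenol) ≈ 7.2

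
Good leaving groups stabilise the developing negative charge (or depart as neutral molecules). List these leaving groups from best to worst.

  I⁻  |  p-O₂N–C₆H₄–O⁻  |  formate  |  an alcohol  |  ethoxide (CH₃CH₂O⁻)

I⁻ > an alcohol > formate > p-O₂N–C₆H₄–O⁻ > ethoxide (CH₃CH₂O⁻)

Rank by basicity of the departing species: weakest base leaves most easily.
I⁻: pKₐ(HI) ≈ -10
an alcohol: pKₐ(R'OH₂⁺) ≈ -2.4
formate: pKₐ(HCOOH) ≈ 3.8
p-O₂N–C₆H₄–O⁻: pKₐ(p-nitrophenol) ≈ 7.2
ethoxide (CH₃CH₂O⁻): pKₐ(CH₃CH₂OH) ≈ 16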